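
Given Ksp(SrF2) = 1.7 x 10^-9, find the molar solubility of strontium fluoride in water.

7.5 x 10^-4 M

SrF2(s) ⇌ Sr^2+ + 2 F^-
Ksp = [Sr^2+][F^-]^2
With molar solubility s: [Sr^2+] = s, [F^-] = 2s.
So Ksp = s × (2s)^2 = 4s^3
s = (1.7 x 10^-9 / 4)^(1/3) = 7.5 x 10^-4 M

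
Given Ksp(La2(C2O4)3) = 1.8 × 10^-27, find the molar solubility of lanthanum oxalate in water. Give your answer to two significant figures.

s = 1.8 x 10^-6 M

La2(C2O4)3(s) ⇌ 2 La^3+ + 3 C2O4^2-
Ksp = [La^3+]^2[C2O4^2-]^3
With molar solubility s: [La^3+] = 2s, [C2O4^2-] = 3s.
So Ksp = (2s)^2 × (3s)^3 = 108s^5
Solving, s = (1.8 × 10^-27/108)^(1/5) = 1.8 x 10^-6 M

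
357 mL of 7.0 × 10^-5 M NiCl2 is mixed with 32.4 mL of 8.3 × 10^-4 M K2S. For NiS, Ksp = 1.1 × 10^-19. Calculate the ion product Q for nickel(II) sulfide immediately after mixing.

Total volume = 357 + 32.4 = 389.4 mL.
[Ni^2+] = 7.0 × 10^-5 × (357/389.4) = 6.42 × 10^-5 M
[S^2-] = 8.3 × 10^-4 × (32.4/389.4) = 6.91 × 10^-5 M
NiS(s) ⇌ Ni^2+(aq) + S^2-(aq), so Q = [Ni^2+][S^2-]
Q = (6.42 × 10^-5)(6.91 × 10^-5) = 4.4 x 10^-9
Q > Ksp, so NiS will precipitate.

4.4 × 10^-9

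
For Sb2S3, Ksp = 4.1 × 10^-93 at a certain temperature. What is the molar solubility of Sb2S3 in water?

1.3 × 10^-19 M

Sb2S3(s) ⇌ 2 Sb^3+(aq) + 3 S^2-(aq)
Ksp = [Sb^3+]^2[S^2-]^3
Let s = molar solubility. Then [Sb^3+] = 2s and [S^2-] = 3s.
Substituting: Ksp = (2s)^2(3s)^3 = 108s^5
s^5 = 4.1 × 10^-93 / 108, so s = 1.3 x 10^-19 M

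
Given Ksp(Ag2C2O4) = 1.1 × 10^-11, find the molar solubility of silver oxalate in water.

s = 1.4 × 10^-4 M

Ag2C2O4(s) ⇌ 2 Ag^+(aq) + C2O4^2-(aq)
Ksp = [Ag^+]^2[C2O4^2-]
For each mole of Ag2C2O4 that dissolves: [Ag^+] = 2s, [C2O4^2-] = s.
Substituting: Ksp = (2s)^2s = 4s^3
Solving, s = (1.1 × 10^-11/4)^(1/3) = 1.4 × 10^-4 M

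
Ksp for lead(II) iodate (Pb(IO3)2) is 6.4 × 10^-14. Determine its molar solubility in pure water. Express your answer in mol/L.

2.5e-5 M

Pb(IO3)2(s) ⇌ Pb^2+(aq) + 2 IO3^-(aq)
Ksp = [Pb^2+][IO3^-]^2
If s mol/L of Pb(IO3)2 dissolves, [Pb^2+] = s and [IO3^-] = 2s.
So Ksp = s × (2s)^2 = 4s^3
Solving, s = (6.4 × 10^-14/4)^(1/3) = 2.5 × 10^-5 M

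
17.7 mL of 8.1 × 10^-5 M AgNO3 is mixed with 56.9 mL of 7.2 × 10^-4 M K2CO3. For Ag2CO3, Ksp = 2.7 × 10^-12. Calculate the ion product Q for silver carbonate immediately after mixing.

Total volume = 17.7 + 56.9 = 74.6 mL.
[Ag^+] = 8.1 x 10^-5 × (17.7/74.6) = 1.92 x 10^-5 M
[CO3^2-] = 7.2 x 10^-4 × (56.9/74.6) = 5.49 × 10^-4 M
Ag2CO3(s) ⇌ 2 Ag^+ + CO3^2-, so Q = [Ag^+]^2[CO3^2-]
Q = (1.92 × 10^-5)^2(5.49 × 10^-4) = 2.0 x 10^-13
Q < Ksp, so no precipitate of Ag2CO3 forms.

Q = 2.0 × 10^-13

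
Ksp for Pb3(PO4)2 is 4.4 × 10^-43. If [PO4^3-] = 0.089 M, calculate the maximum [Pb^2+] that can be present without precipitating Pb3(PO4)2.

Pb3(PO4)2(s) ⇌ 3 Pb^2+(aq) + 2 PO4^3-(aq)
Ksp = [Pb^2+]^3[PO4^3-]^2
Precipitation begins when Q = Ksp. With [PO4^3-] = 0.089 M:
4.4 × 10^-43 = (0.089)^2 × [Pb^2+]^3
[Pb^2+] = (4.4 × 10^-43 / 7.92 x 10^-3)^(1/3) = 3.8 × 10^-14 M

[Pb^2+] ≈ 3.8 × 10^-14 M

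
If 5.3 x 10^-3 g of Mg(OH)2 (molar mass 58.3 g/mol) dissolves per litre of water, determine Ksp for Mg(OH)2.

Ksp = 3.0e-12

Molar solubility s = (5.3 x 10^-3 g/L) / (58.3 g/mol) = 9.09 × 10^-5 M.
Mg(OH)2(s) ⇌ Mg^2+(aq) + 2 OH^-(aq)
If s mol/L of Mg(OH)2 dissolves, [Mg^2+] = s and [OH^-] = 2s.
Ksp = [Mg^2+][OH^-]^2
So Ksp = s × (2s)^2 = 4s^3
Ksp = 4 × (9.09 x 10^-5)^3 = 3.0 × 10^-12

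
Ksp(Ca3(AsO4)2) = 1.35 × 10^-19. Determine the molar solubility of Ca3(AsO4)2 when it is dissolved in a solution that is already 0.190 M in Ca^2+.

Ca3(AsO4)2(s) ⇌ 3 Ca^2+(aq) + 2 AsO4^3-(aq)
Ksp = [Ca^2+]^3[AsO4^3-]^2
Let s = moles of Ca3(AsO4)2 that dissolve per litre. [Ca^2+] = 0.190 + 3s ≈ 0.190, [AsO4^3-] = 2s (Ksp is small, so little additional dissolves).
Ksp ≈ (0.190)^3 × (2s)^2
s = 2.22 x 10^-9 M
Check: 3s = 6.7 x 10^-9 ≪ 0.190, so the approximation is valid.

2.22e-9 M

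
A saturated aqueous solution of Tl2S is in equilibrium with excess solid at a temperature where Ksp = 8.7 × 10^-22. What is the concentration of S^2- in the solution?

6.0 x 10^-8 M

Tl2S(s) ⇌ 2 Tl^+ + S^2-
Ksp = [Tl^+]^2[S^2-]
With molar solubility s: [Tl^+] = 2s, [S^2-] = s.
Ksp = (2s)^2s = 4s^3
s^3 = 8.7 × 10^-22 / 4, so s = 6.01 × 10^-8 M
[S^2-] = s = 6.0 × 10^-8 M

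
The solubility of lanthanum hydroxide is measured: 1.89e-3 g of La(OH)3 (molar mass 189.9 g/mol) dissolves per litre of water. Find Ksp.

2.65 × 10^-19

Molar solubility s = (1.89 x 10^-3 g/L) / (189.9 g/mol) = 9.953 × 10^-6 M.
La(OH)3(s) ⇌ La^3+(aq) + 3 OH^-(aq)
Let s = molar solubility. Then [La^3+] = s and [OH^-] = 3s.
Ksp = [La^3+][OH^-]^3
Ksp = s(3s)^3 = 27s^4
With s = 9.953 x 10^-6: Ksp = 2.65 × 10^-19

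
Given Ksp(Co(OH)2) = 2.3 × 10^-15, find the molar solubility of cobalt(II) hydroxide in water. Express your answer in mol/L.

Co(OH)2(s) <=> Co^2+ + 2 OH^-
Ksp = [Co^2+][OH^-]^2
If s mol/L of Co(OH)2 dissolves, [Co^2+] = s and [OH^-] = 2s.
Ksp = s(2s)^2 = 4s^3
Solving, s = (2.3 × 10^-15/4)^(1/3) = 8.3 x 10^-6 M

8.3e-6 M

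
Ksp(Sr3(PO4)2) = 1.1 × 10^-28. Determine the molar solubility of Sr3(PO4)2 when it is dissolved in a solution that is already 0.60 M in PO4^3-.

s = 2.2 x 10^-10 M

Sr3(PO4)2(s) <=> 3 Sr^2+(aq) + 2 PO4^3-(aq)
Ksp = [Sr^2+]^3[PO4^3-]^2
Let s be the molar solubility in this solution. [Sr^2+] = 3s, [PO4^3-] = 0.60 + 2s ≈ 0.60 (common-ion effect: PO4^3- is already 0.60 M).
Ksp ≈ (3s)^3 × (0.60)^2
s = 2.2 x 10^-10 M
Check: 2s = 4.5 x 10^-10 ≪ 0.60, so the approximation is valid.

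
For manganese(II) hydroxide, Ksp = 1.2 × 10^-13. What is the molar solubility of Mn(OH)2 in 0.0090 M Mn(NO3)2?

Mn(OH)2(s) ⇌ Mn^2+ + 2 OH^-
Ksp = [Mn^2+][OH^-]^2
Let s = moles of Mn(OH)2 that dissolve per litre. [Mn^2+] = 0.0090 + s ≈ 0.0090, [OH^-] = 2s (common-ion effect: Mn^2+ is already 0.0090 M).
Ksp ≈ 0.0090 × (2s)^2
s = 1.8 × 10^-6 M
Check: s = 1.8 x 10^-6 ≪ 0.0090, so the approximation is valid.

1.8e-6 M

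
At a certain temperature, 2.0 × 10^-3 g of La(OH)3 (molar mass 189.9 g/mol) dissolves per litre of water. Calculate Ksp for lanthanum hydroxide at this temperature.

Ksp = 3.3 × 10^-19

Molar solubility s = (2.0 x 10^-3 g/L) / (189.9 g/mol) = 1.05 x 10^-5 M.
La(OH)3(s) ⇌ La^3+(aq) + 3 OH^-(aq)
With molar solubility s: [La^3+] = s, [OH^-] = 3s.
Ksp = [La^3+][OH^-]^3
Ksp = s(3s)^3 = 27s^4
With s = 1.05 x 10^-5: Ksp = 3.3 × 10^-19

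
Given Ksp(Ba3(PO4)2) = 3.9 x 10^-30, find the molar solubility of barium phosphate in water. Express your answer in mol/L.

Ba3(PO4)2(s) <=> 3 Ba^2+(aq) + 2 PO4^3-(aq)
Ksp = [Ba^2+]^3[PO4^3-]^2
If s mol/L of Ba3(PO4)2 dissolves, [Ba^2+] = 3s and [PO4^3-] = 2s.
So Ksp = (3s)^3 × (2s)^2 = 108s^5
s = (3.9 x 10^-30 / 108)^(1/5) = 5.1 × 10^-7 M

s = 5.1e-7 M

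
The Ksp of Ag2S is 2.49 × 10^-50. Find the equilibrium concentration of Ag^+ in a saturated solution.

[Ag^+] = 3.68 × 10^-17 M

Ag2S(s) ⇌ 2 Ag^+(aq) + S^2-(aq)
Ksp = [Ag^+]^2[S^2-]
If s mol/L of Ag2S dissolves, [Ag^+] = 2s and [S^2-] = s.
Ksp = (2s)^2s = 4s^3
Solving, s = (2.49 × 10^-50/4)^(1/3) = 1.840 x 10^-17 M
[Ag^+] = 2s = 3.68 × 10^-17 M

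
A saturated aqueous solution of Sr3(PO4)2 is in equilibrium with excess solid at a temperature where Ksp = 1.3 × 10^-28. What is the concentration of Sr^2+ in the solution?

[Sr^2+] = 3.1e-6 M

Sr3(PO4)2(s) ⇌ 3 Sr^2+(aq) + 2 PO4^3-(aq)
Ksp = [Sr^2+]^3[PO4^3-]^2
For each mole of Sr3(PO4)2 that dissolves: [Sr^2+] = 3s, [PO4^3-] = 2s.
So Ksp = (3s)^3 × (2s)^2 = 108s^5
s = (1.3 × 10^-28 / 108)^(1/5) = 1.04 × 10^-6 M
[Sr^2+] = 3s = 3.1 × 10^-6 M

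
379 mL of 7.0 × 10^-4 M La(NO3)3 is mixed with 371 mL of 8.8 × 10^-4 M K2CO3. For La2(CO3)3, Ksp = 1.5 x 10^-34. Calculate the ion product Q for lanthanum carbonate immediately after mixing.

Total volume = 379 + 371 = 750 mL.
[La^3+] = 7.0 × 10^-4 × (379/750) = 3.54 × 10^-4 M
[CO3^2-] = 8.8 × 10^-4 × (371/750) = 4.35 x 10^-4 M
La2(CO3)3(s) ⇌ 2 La^3+(aq) + 3 CO3^2-(aq), so Q = [La^3+]^2[CO3^2-]^3
Q = (3.54 x 10^-4)^2(4.35 × 10^-4)^3 = 1.0 × 10^-17
Q > Ksp, so La2(CO3)3 will precipitate.

Q = 1.0 x 10^-17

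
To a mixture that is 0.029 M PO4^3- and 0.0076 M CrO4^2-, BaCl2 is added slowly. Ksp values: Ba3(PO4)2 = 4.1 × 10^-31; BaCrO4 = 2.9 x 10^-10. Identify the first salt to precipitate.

Ba3(PO4)2

Precipitation of each salt starts when its ion product equals its Ksp.
For Ba3(PO4)2: 4.1 × 10^-31 = (0.029)^2 × [Ba^2+]^3  ⇒  [Ba^2+] = 7.9 × 10^-10 M.
For BaCrO4: 2.9 x 10^-10 = 0.0076 × [Ba^2+]  ⇒  [Ba^2+] = 3.8 x 10^-8 M.
The salt with the lower threshold [Ba^2+] precipitates first: Ba3(PO4)2.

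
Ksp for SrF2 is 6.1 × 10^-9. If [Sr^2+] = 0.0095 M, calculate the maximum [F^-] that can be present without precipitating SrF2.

8.0 x 10^-4 M

SrF2(s) ⇌ Sr^2+(aq) + 2 F^-(aq)
Ksp = [Sr^2+][F^-]^2
Precipitation begins when Q = Ksp. With [Sr^2+] = 0.0095 M:
6.1 × 10^-9 = (0.0095) × [F^-]^2
[F^-] = (6.1 × 10^-9 / 9.5 × 10^-3)^(1/2) = 8.0 × 10^-4 M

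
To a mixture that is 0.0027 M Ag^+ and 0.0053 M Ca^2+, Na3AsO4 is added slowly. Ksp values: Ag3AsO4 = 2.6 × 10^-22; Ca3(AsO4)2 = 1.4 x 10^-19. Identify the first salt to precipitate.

Ag3AsO4

Precipitation of each salt starts when its ion product equals its Ksp.
For Ag3AsO4: 2.6 × 10^-22 = (0.0027)^3 × [AsO4^3-]  ⇒  [AsO4^3-] = 1.3 × 10^-14 M.
For Ca3(AsO4)2: 1.4 x 10^-19 = (0.0053)^3 × [AsO4^3-]^2  ⇒  [AsO4^3-] = 9.7 x 10^-7 M.
The salt with the lower threshold [AsO4^3-] precipitates first: Ag3AsO4.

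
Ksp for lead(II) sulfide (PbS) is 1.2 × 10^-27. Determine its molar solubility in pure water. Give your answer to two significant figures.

PbS(s) ⇌ Pb^2+ + S^2-
Ksp = [Pb^2+][S^2-]
With molar solubility s: [Pb^2+] = s, [S^2-] = s.
Ksp = s^2
s = √(1.2 × 10^-27) = 3.5 × 10^-14 M

s = 3.5 x 10^-14 M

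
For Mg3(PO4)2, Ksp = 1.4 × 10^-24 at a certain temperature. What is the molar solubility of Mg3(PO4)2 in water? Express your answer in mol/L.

Mg3(PO4)2(s) <=> 3 Mg^2+ + 2 PO4^3-
Ksp = [Mg^2+]^3[PO4^3-]^2
With molar solubility s: [Mg^2+] = 3s, [PO4^3-] = 2s.
So Ksp = (3s)^3 × (2s)^2 = 108s^5
s^5 = 1.4 × 10^-24 / 108, so s = 6.6 × 10^-6 M

6.6 × 10^-6 M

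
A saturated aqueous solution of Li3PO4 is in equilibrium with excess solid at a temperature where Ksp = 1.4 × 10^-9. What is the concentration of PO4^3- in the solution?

Li3PO4(s) ⇌ 3 Li^+(aq) + PO4^3-(aq)
Ksp = [Li^+]^3[PO4^3-]
With molar solubility s: [Li^+] = 3s, [PO4^3-] = s.
Substituting: Ksp = (3s)^3s = 27s^4
Solving, s = (1.4 × 10^-9/27)^(1/4) = 2.68 × 10^-3 M
[PO4^3-] = s = 2.7 x 10^-3 M

2.7 x 10^-3 M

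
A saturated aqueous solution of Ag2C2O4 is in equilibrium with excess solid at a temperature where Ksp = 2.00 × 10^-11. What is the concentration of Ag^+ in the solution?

[Ag^+] ≈ 3.42 x 10^-4 M

Ag2C2O4(s) ⇌ 2 Ag^+(aq) + C2O4^2-(aq)
Ksp = [Ag^+]^2[C2O4^2-]
Let s = molar solubility. Then [Ag^+] = 2s and [C2O4^2-] = s.
Substituting: Ksp = (2s)^2s = 4s^3
Solving, s = (2.00 × 10^-11/4)^(1/3) = 1.710 x 10^-4 M
[Ag^+] = 2s = 3.42 × 10^-4 M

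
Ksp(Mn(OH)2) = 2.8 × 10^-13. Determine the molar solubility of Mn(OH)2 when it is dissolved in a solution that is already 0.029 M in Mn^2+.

1.6 × 10^-6 M

Mn(OH)2(s) ⇌ Mn^2+ + 2 OH^-
Ksp = [Mn^2+][OH^-]^2
If s mol/L dissolves here, [Mn^2+] = 0.029 + s ≈ 0.029, [OH^-] = 2s (Ksp is small, so little additional dissolves).
Ksp ≈ 0.029 × (2s)^2
s = 1.6 × 10^-6 M
Check: s = 1.6 x 10^-6 ≪ 0.029, so the approximation is valid.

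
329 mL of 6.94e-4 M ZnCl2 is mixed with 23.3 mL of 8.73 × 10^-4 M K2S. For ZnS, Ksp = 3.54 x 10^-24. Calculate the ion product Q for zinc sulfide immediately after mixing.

Total volume = 329 + 23.3 = 352.3 mL.
[Zn^2+] = 6.94 × 10^-4 × (329/352.3) = 6.481 x 10^-4 M
[S^2-] = 8.73 × 10^-4 × (23.3/352.3) = 5.774 × 10^-5 M
ZnS(s) <=> Zn^2+ + S^2-, so Q = [Zn^2+][S^2-]
Q = (6.481 × 10^-4)(5.774 × 10^-5) = 3.74 × 10^-8
Q > Ksp, so ZnS will precipitate.

Q = 3.74e-8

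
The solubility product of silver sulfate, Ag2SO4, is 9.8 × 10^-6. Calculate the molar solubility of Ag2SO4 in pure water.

0.013 M

Ag2SO4(s) ⇌ 2 Ag^+(aq) + SO4^2-(aq)
Ksp = [Ag^+]^2[SO4^2-]
For each mole of Ag2SO4 that dissolves: [Ag^+] = 2s, [SO4^2-] = s.
Ksp = (2s)^2s = 4s^3
s^3 = 9.8 × 10^-6 / 4, so s = 1.3 × 10^-2 M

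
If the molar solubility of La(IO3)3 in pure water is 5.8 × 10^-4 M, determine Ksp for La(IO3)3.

Ksp ≈ 3.1e-12

La(IO3)3(s) ⇌ La^3+(aq) + 3 IO3^-(aq)
With molar solubility s: [La^3+] = s, [IO3^-] = 3s.
Ksp = [La^3+][IO3^-]^3
So Ksp = s × (3s)^3 = 27s^4
Ksp = 27 × (5.8 × 10^-4)^4 = 3.1 × 10^-12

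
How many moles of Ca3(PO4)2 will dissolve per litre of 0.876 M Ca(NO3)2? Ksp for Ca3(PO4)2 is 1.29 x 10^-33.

s ≈ 2.19 × 10^-17 M

Ca3(PO4)2(s) <=> 3 Ca^2+(aq) + 2 PO4^3-(aq)
Ksp = [Ca^2+]^3[PO4^3-]^2
Let s = moles of Ca3(PO4)2 that dissolve per litre. [Ca^2+] = 0.876 + 3s ≈ 0.876, [PO4^3-] = 2s (since Ca^2+ from Ca(NO3)2 dominates).
Ksp ≈ (0.876)^3 × (2s)^2
s = 2.19 × 10^-17 M
Check: 3s = 6.6 × 10^-17 ≪ 0.876, so the approximation is valid.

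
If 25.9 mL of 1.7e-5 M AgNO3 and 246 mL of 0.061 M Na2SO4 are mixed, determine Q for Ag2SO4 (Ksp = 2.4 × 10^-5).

Total volume = 25.9 + 246 = 271.9 mL.
[Ag^+] = 1.7 x 10^-5 × (25.9/271.9) = 1.62 × 10^-6 M
[SO4^2-] = 6.1 × 10^-2 × (246/271.9) = 5.52 x 10^-2 M
Ag2SO4(s) <=> 2 Ag^+ + SO4^2-, so Q = [Ag^+]^2[SO4^2-]
Q = (1.62 x 10^-6)^2(5.52 x 10^-2) = 1.4 × 10^-13
Q < Ksp, so no precipitate of Ag2SO4 forms.

1.4 × 10^-13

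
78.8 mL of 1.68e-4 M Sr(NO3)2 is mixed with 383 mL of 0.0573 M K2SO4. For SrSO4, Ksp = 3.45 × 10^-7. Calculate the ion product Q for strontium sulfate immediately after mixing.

Total volume = 78.8 + 383 = 461.8 mL.
[Sr^2+] = 1.68 × 10^-4 × (78.8/461.8) = 2.867 × 10^-5 M
[SO4^2-] = 5.73 × 10^-2 × (383/461.8) = 4.752 x 10^-2 M
SrSO4(s) ⇌ Sr^2+ + SO4^2-, so Q = [Sr^2+][SO4^2-]
Q = (2.867 × 10^-5)(4.752 x 10^-2) = 1.36 × 10^-6
Q > Ksp, so SrSO4 will precipitate.

1.36 x 10^-6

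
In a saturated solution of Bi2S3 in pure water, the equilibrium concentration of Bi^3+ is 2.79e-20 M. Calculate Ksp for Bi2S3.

Bi2S3(s) ⇌ 2 Bi^3+(aq) + 3 S^2-(aq)
Stoichiometry gives [S^2-] = (3/2)[Bi^3+] = 4.185 x 10^-20 M.
Ksp = [Bi^3+]^2[S^2-]^3
Ksp = (2.79 x 10^-20)^2 × (4.185 × 10^-20)^3 = 5.71 × 10^-98

5.71e-98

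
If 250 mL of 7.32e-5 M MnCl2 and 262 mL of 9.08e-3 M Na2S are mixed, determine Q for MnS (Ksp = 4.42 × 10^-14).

Total volume = 250 + 262 = 512 mL.
[Mn^2+] = 7.32 × 10^-5 × (250/512) = 3.574 × 10^-5 M
[S^2-] = 9.08 × 10^-3 × (262/512) = 4.646 × 10^-3 M
MnS(s) ⇌ Mn^2+ + S^2-, so Q = [Mn^2+][S^2-]
Q = (3.574 x 10^-5)(4.646 × 10^-3) = 1.66 x 10^-7
Q > Ksp, so MnS will precipitate.

1.66 × 10^-7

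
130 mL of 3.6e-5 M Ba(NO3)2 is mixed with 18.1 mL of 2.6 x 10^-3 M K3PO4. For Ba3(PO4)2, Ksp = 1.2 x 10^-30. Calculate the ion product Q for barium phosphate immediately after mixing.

Q = 3.2e-21

Total volume = 130 + 18.1 = 148.1 mL.
[Ba^2+] = 3.6 × 10^-5 × (130/148.1) = 3.16 × 10^-5 M
[PO4^3-] = 2.6 x 10^-3 × (18.1/148.1) = 3.18 x 10^-4 M
Ba3(PO4)2(s) ⇌ 3 Ba^2+(aq) + 2 PO4^3-(aq), so Q = [Ba^2+]^3[PO4^3-]^2
Q = (3.16 × 10^-5)^3(3.18 × 10^-4)^2 = 3.2 × 10^-21
Q > Ksp, so Ba3(PO4)2 will precipitate.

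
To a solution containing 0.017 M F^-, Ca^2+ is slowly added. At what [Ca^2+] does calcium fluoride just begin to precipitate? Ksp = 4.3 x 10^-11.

CaF2(s) ⇌ Ca^2+ + 2 F^-
Ksp = [Ca^2+][F^-]^2
Precipitation begins when Q = Ksp. With [F^-] = 0.017 M:
4.3 x 10^-11 = (0.017)^2 × [Ca^2+]
[Ca^2+] = (4.3 x 10^-11 / 2.89 x 10^-4) = 1.5 × 10^-7 M

[Ca^2+] = 1.5 × 10^-7 M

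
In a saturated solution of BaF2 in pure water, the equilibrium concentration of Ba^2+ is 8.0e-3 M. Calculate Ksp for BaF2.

Ksp = 2.0e-6

BaF2(s) <=> Ba^2+ + 2 F^-
Stoichiometry gives [F^-] = (2/1)[Ba^2+] = 1.60 × 10^-2 M.
Ksp = [Ba^2+][F^-]^2
Ksp = 8.0 × 10^-3 × (1.60 x 10^-2)^2 = 2.0 × 10^-6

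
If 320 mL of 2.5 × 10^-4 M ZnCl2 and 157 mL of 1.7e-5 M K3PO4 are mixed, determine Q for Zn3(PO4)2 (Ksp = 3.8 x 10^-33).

Q = 1.5e-22

Total volume = 320 + 157 = 477 mL.
[Zn^2+] = 2.5 × 10^-4 × (320/477) = 1.68 x 10^-4 M
[PO4^3-] = 1.7 × 10^-5 × (157/477) = 5.60 × 10^-6 M
Zn3(PO4)2(s) <=> 3 Zn^2+(aq) + 2 PO4^3-(aq), so Q = [Zn^2+]^3[PO4^3-]^2
Q = (1.68 × 10^-4)^3(5.60 x 10^-6)^2 = 1.5 × 10^-22
Q > Ksp, so Zn3(PO4)2 will precipitate.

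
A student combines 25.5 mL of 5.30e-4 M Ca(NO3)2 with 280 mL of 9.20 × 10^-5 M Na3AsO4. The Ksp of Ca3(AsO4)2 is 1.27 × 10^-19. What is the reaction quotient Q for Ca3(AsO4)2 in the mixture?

6.16e-22

Total volume = 25.5 + 280 = 305.5 mL.
[Ca^2+] = 5.30 x 10^-4 × (25.5/305.5) = 4.424 × 10^-5 M
[AsO4^3-] = 9.20 × 10^-5 × (280/305.5) = 8.432 × 10^-5 M
Ca3(AsO4)2(s) ⇌ 3 Ca^2+(aq) + 2 AsO4^3-(aq), so Q = [Ca^2+]^3[AsO4^3-]^2
Q = (4.424 × 10^-5)^3(8.432 × 10^-5)^2 = 6.16 x 10^-22
Q < Ksp, so no precipitate of Ca3(AsO4)2 forms.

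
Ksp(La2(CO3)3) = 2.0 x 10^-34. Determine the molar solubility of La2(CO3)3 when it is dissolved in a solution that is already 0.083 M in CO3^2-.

s ≈ 3.0e-16 M

La2(CO3)3(s) ⇌ 2 La^3+ + 3 CO3^2-
Ksp = [La^3+]^2[CO3^2-]^3
If s mol/L dissolves here, [La^3+] = 2s, [CO3^2-] = 0.083 + 3s ≈ 0.083 (since the CO3^2- already present dominates).
Ksp ≈ (2s)^2 × (0.083)^3
s = 3.0 x 10^-16 M
Check: 3s = 8.9 x 10^-16 ≪ 0.083, so the approximation is valid.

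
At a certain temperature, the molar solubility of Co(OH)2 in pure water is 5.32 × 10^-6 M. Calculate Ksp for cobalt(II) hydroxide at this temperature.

Co(OH)2(s) <=> Co^2+ + 2 OH^-
If s mol/L of Co(OH)2 dissolves, [Co^2+] = s and [OH^-] = 2s.
Ksp = [Co^2+][OH^-]^2
Substituting: Ksp = s(2s)^2 = 4s^3
Ksp = 4 × (5.32 × 10^-6)^3 = 6.02 x 10^-16

Ksp = 6.02 × 10^-16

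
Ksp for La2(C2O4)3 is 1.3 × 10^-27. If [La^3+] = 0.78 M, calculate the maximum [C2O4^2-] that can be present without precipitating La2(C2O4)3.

La2(C2O4)3(s) ⇌ 2 La^3+(aq) + 3 C2O4^2-(aq)
Ksp = [La^3+]^2[C2O4^2-]^3
Precipitation begins when Q = Ksp. With [La^3+] = 0.78 M:
1.3 × 10^-27 = (0.78)^2 × [C2O4^2-]^3
[C2O4^2-] = (1.3 × 10^-27 / 6.08 x 10^-1)^(1/3) = 1.3 × 10^-9 M

[C2O4^2-] ≈ 1.3 × 10^-9 M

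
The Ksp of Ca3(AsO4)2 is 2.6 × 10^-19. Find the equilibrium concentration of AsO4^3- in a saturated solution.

1.5 × 10^-4 M

Ca3(AsO4)2(s) ⇌ 3 Ca^2+(aq) + 2 AsO4^3-(aq)
Ksp = [Ca^2+]^3[AsO4^3-]^2
If s mol/L of Ca3(AsO4)2 dissolves, [Ca^2+] = 3s and [AsO4^3-] = 2s.
Ksp = (3s)^3(2s)^2 = 108s^5
s^5 = 2.6 × 10^-19 / 108, so s = 7.52 x 10^-5 M
[AsO4^3-] = 2s = 1.5 × 10^-4 M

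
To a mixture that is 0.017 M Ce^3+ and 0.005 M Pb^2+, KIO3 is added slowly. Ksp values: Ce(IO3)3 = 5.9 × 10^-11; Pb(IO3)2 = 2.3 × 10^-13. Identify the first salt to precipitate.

Each salt begins to precipitate when Q = Ksp, i.e. when [IO3^-] reaches its threshold.
For Ce(IO3)3: 5.9 × 10^-11 = 0.017 × [IO3^-]^3  ⇒  [IO3^-] = 1.5 × 10^-3 M.
For Pb(IO3)2: 2.3 × 10^-13 = 0.005 × [IO3^-]^2  ⇒  [IO3^-] = 6.8 × 10^-6 M.
The salt with the lower threshold [IO3^-] precipitates first: Pb(IO3)2.

Pb(IO3)2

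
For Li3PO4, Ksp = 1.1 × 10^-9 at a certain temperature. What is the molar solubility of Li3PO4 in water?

2.5e-3 M

Li3PO4(s) ⇌ 3 Li^+(aq) + PO4^3-(aq)
Ksp = [Li^+]^3[PO4^3-]
If s mol/L of Li3PO4 dissolves, [Li^+] = 3s and [PO4^3-] = s.
So Ksp = (3s)^3 × s = 27s^4
Solving, s = (1.1 × 10^-9/27)^(1/4) = 2.5 × 10^-3 M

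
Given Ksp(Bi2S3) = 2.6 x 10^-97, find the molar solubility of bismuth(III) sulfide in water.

1.9e-20 M

Bi2S3(s) ⇌ 2 Bi^3+ + 3 S^2-
Ksp = [Bi^3+]^2[S^2-]^3
Let s = molar solubility. Then [Bi^3+] = 2s and [S^2-] = 3s.
Substituting: Ksp = (2s)^2(3s)^3 = 108s^5
s^5 = 2.6 x 10^-97 / 108, so s = 1.9 × 10^-20 M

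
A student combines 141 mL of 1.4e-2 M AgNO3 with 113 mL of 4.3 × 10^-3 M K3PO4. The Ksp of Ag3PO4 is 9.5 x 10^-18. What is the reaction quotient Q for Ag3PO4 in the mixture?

Q ≈ 9.0e-10

Total volume = 141 + 113 = 254 mL.
[Ag^+] = 1.4 × 10^-2 × (141/254) = 7.77 × 10^-3 M
[PO4^3-] = 4.3 x 10^-3 × (113/254) = 1.91 × 10^-3 M
Ag3PO4(s) ⇌ 3 Ag^+(aq) + PO4^3-(aq), so Q = [Ag^+]^3[PO4^3-]
Q = (7.77 × 10^-3)^3(1.91 × 10^-3) = 9.0 x 10^-10
Q > Ksp, so Ag3PO4 will precipitate.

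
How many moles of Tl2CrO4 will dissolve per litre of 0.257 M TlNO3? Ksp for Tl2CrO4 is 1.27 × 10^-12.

Tl2CrO4(s) ⇌ 2 Tl^+ + CrO4^2-
Ksp = [Tl^+]^2[CrO4^2-]
Let s = moles of Tl2CrO4 that dissolve per litre. [Tl^+] = 0.257 + 2s ≈ 0.257, [CrO4^2-] = s (common-ion effect: Tl^+ is already 0.257 M).
Ksp ≈ (0.257)^2 × s
s = 1.92 × 10^-11 M
Check: 2s = 3.8 x 10^-11 ≪ 0.257, so the approximation is valid.

s = 1.92e-11 M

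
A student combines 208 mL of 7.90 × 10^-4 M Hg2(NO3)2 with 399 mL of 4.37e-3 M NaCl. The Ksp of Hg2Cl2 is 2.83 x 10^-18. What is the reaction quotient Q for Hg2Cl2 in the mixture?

2.23e-9

Total volume = 208 + 399 = 607 mL.
[Hg2^2+] = 7.90 x 10^-4 × (208/607) = 2.707 x 10^-4 M
[Cl^-] = 4.37 × 10^-3 × (399/607) = 2.873 × 10^-3 M
Hg2Cl2(s) <=> Hg2^2+ + 2 Cl^-, so Q = [Hg2^2+][Cl^-]^2
Q = (2.707 × 10^-4)(2.873 × 10^-3)^2 = 2.23 × 10^-9
Q > Ksp, so Hg2Cl2 will precipitate.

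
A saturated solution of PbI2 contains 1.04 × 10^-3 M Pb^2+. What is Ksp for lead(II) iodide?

Ksp = 4.50 x 10^-9

PbI2(s) ⇌ Pb^2+ + 2 I^-
Stoichiometry gives [I^-] = (2/1)[Pb^2+] = 2.080 x 10^-3 M.
Ksp = [Pb^2+][I^-]^2
Ksp = 1.04 x 10^-3 × (2.080 × 10^-3)^2 = 4.50 × 10^-9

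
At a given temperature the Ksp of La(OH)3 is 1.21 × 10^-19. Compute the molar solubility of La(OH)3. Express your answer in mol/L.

La(OH)3(s) ⇌ La^3+(aq) + 3 OH^-(aq)
Ksp = [La^3+][OH^-]^3
With molar solubility s: [La^3+] = s, [OH^-] = 3s.
Ksp = s(3s)^3 = 27s^4
s = (1.21 × 10^-19 / 27)^(1/4) = 8.18 x 10^-6 M

8.18e-6 M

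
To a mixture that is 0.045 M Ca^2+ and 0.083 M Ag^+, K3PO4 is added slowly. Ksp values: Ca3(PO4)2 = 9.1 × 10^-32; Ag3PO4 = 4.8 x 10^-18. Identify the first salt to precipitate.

Precipitation of each salt starts when its ion product equals its Ksp.
For Ca3(PO4)2: 9.1 × 10^-32 = (0.045)^3 × [PO4^3-]^2  ⇒  [PO4^3-] = 3.2 x 10^-14 M.
For Ag3PO4: 4.8 x 10^-18 = (0.083)^3 × [PO4^3-]  ⇒  [PO4^3-] = 8.4 x 10^-15 M.
The salt with the lower threshold [PO4^3-] precipitates first: Ag3PO4.

Ag3PO4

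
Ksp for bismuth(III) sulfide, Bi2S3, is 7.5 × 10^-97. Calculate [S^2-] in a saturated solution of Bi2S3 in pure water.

Bi2S3(s) ⇌ 2 Bi^3+(aq) + 3 S^2-(aq)
Ksp = [Bi^3+]^2[S^2-]^3
For each mole of Bi2S3 that dissolves: [Bi^3+] = 2s, [S^2-] = 3s.
Substituting: Ksp = (2s)^2(3s)^3 = 108s^5
s^5 = 7.5 × 10^-97 / 108, so s = 2.34 × 10^-20 M
[S^2-] = 3s = 7.0 × 10^-20 M

7.0 × 10^-20 M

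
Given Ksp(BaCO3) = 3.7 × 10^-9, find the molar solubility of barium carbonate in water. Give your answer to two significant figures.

6.1 × 10^-5 M

BaCO3(s) ⇌ Ba^2+ + CO3^2-
Ksp = [Ba^2+][CO3^2-]
For each mole of BaCO3 that dissolves: [Ba^2+] = s, [CO3^2-] = s.
Ksp = (s)(s) = s^2
s = √(3.7 × 10^-9) = 6.1 x 10^-5 M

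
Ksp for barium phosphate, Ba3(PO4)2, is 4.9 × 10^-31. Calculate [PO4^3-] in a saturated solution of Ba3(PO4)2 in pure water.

Ba3(PO4)2(s) ⇌ 3 Ba^2+(aq) + 2 PO4^3-(aq)
Ksp = [Ba^2+]^3[PO4^3-]^2
With molar solubility s: [Ba^2+] = 3s, [PO4^3-] = 2s.
Ksp = (3s)^3(2s)^2 = 108s^5
s = (4.9 × 10^-31 / 108)^(1/5) = 3.40 × 10^-7 M
[PO4^3-] = 2s = 6.8 × 10^-7 M

[PO4^3-] = 6.8 × 10^-7 M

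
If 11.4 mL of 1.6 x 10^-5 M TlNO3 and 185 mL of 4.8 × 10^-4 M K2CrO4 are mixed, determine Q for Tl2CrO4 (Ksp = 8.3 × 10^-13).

Q = 3.9 × 10^-16

Total volume = 11.4 + 185 = 196.4 mL.
[Tl^+] = 1.6 × 10^-5 × (11.4/196.4) = 9.29 × 10^-7 M
[CrO4^2-] = 4.8 x 10^-4 × (185/196.4) = 4.52 x 10^-4 M
Tl2CrO4(s) <=> 2 Tl^+ + CrO4^2-, so Q = [Tl^+]^2[CrO4^2-]
Q = (9.29 x 10^-7)^2(4.52 × 10^-4) = 3.9 x 10^-16
Q < Ksp, so no precipitate of Tl2CrO4 forms.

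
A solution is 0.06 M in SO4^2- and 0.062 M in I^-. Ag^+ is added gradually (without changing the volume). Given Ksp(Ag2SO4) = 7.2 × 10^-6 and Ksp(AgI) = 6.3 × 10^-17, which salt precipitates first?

AgI

Precipitation of each salt starts when its ion product equals its Ksp.
For Ag2SO4: 7.2 × 10^-6 = 0.06 × [Ag^+]^2  ⇒  [Ag^+] = 1.1 × 10^-2 M.
For AgI: 6.3 × 10^-17 = 0.062 × [Ag^+]  ⇒  [Ag^+] = 1.0 × 10^-15 M.
The salt with the lower threshold [Ag^+] precipitates first: AgI.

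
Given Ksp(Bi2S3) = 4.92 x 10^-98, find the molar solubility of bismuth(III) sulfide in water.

Bi2S3(s) ⇌ 2 Bi^3+(aq) + 3 S^2-(aq)
Ksp = [Bi^3+]^2[S^2-]^3
With molar solubility s: [Bi^3+] = 2s, [S^2-] = 3s.
Ksp = (2s)^2(3s)^3 = 108s^5
s^5 = 4.92 x 10^-98 / 108, so s = 1.35 × 10^-20 M

s ≈ 1.35 × 10^-20 M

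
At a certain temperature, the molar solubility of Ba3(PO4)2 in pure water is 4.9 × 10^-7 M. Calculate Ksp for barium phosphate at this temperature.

3.1 × 10^-30

Ba3(PO4)2(s) ⇌ 3 Ba^2+ + 2 PO4^3-
With molar solubility s: [Ba^2+] = 3s, [PO4^3-] = 2s.
Ksp = [Ba^2+]^3[PO4^3-]^2
Ksp = (3s)^3(2s)^2 = 108s^5
With s = 4.9 x 10^-7: Ksp = 3.1 × 10^-30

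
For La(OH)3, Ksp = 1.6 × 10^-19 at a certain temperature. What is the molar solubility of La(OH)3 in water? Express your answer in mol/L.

s = 8.8 × 10^-6 M

La(OH)3(s) <=> La^3+ + 3 OH^-
Ksp = [La^3+][OH^-]^3
If s mol/L of La(OH)3 dissolves, [La^3+] = s and [OH^-] = 3s.
So Ksp = s × (3s)^3 = 27s^4
s = (1.6 × 10^-19 / 27)^(1/4) = 8.8 × 10^-6 M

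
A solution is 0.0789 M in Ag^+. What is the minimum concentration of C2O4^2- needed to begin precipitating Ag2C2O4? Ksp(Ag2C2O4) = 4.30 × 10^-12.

[C2O4^2-] ≈ 6.91e-10 M

Ag2C2O4(s) ⇌ 2 Ag^+(aq) + C2O4^2-(aq)
Ksp = [Ag^+]^2[C2O4^2-]
Precipitation begins when Q = Ksp. With [Ag^+] = 0.0789 M:
4.30 × 10^-12 = (0.0789)^2 × [C2O4^2-]
[C2O4^2-] = (4.30 × 10^-12 / 6.225 × 10^-3) = 6.91 × 10^-10 M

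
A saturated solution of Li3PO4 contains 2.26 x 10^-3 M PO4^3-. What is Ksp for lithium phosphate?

Li3PO4(s) ⇌ 3 Li^+(aq) + PO4^3-(aq)
Stoichiometry gives [Li^+] = (3/1)[PO4^3-] = 6.780 x 10^-3 M.
Ksp = [Li^+]^3[PO4^3-]
Ksp = (6.780 × 10^-3)^3 × 2.26 × 10^-3 = 7.04 × 10^-10

Ksp = 7.04 × 10^-10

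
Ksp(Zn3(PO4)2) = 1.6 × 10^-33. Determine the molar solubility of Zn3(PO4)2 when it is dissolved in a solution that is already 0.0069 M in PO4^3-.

s ≈ 1.1 × 10^-10 M

Zn3(PO4)2(s) <=> 3 Zn^2+(aq) + 2 PO4^3-(aq)
Ksp = [Zn^2+]^3[PO4^3-]^2
If s mol/L dissolves here, [Zn^2+] = 3s, [PO4^3-] = 0.0069 + 2s ≈ 0.0069 (since the PO4^3- already present dominates).
Ksp ≈ (3s)^3 × (0.0069)^2
s = 1.1 x 10^-10 M
Check: 2s = 2.2 × 10^-10 ≪ 0.0069, so the approximation is valid.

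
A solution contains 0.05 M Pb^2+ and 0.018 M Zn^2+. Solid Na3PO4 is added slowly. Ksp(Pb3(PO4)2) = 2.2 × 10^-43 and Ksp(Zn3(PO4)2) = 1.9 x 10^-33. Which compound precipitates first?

Precipitation of each salt starts when its ion product equals its Ksp.
For Pb3(PO4)2: 2.2 × 10^-43 = (0.05)^3 × [PO4^3-]^2  ⇒  [PO4^3-] = 4.2 × 10^-20 M.
For Zn3(PO4)2: 1.9 x 10^-33 = (0.018)^3 × [PO4^3-]^2  ⇒  [PO4^3-] = 1.8 × 10^-14 M.
The salt with the lower threshold [PO4^3-] precipitates first: Pb3(PO4)2.

Pb3(PO4)2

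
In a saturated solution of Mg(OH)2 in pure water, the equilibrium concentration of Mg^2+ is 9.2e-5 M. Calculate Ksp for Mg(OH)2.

Mg(OH)2(s) ⇌ Mg^2+(aq) + 2 OH^-(aq)
Stoichiometry gives [OH^-] = (2/1)[Mg^2+] = 1.84 x 10^-4 M.
Ksp = [Mg^2+][OH^-]^2
Ksp = 9.2 x 10^-5 × (1.84 × 10^-4)^2 = 3.1 × 10^-12

Ksp ≈ 3.1 × 10^-12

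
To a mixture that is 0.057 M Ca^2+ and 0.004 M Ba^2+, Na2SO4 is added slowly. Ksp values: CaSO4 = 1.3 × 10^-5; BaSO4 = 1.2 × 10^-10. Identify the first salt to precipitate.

BaSO4

Each salt begins to precipitate when Q = Ksp, i.e. when [SO4^2-] reaches its threshold.
For CaSO4: 1.3 × 10^-5 = 0.057 × [SO4^2-]  ⇒  [SO4^2-] = 2.3 x 10^-4 M.
For BaSO4: 1.2 × 10^-10 = 0.004 × [SO4^2-]  ⇒  [SO4^2-] = 3.0 × 10^-8 M.
The salt with the lower threshold [SO4^2-] precipitates first: BaSO4.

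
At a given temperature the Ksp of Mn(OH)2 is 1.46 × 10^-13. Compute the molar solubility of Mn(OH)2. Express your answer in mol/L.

3.32e-5 M

Mn(OH)2(s) ⇌ Mn^2+ + 2 OH^-
Ksp = [Mn^2+][OH^-]^2
Let s = molar solubility. Then [Mn^2+] = s and [OH^-] = 2s.
Substituting: Ksp = s(2s)^2 = 4s^3
Solving, s = (1.46 × 10^-13/4)^(1/3) = 3.32 × 10^-5 M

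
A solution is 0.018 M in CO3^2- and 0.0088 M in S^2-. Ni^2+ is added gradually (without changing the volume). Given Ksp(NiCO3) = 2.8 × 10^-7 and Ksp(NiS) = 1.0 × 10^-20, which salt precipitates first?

NiS

Precipitation of each salt starts when its ion product equals its Ksp.
For NiCO3: 2.8 × 10^-7 = 0.018 × [Ni^2+]  ⇒  [Ni^2+] = 1.6 x 10^-5 M.
For NiS: 1.0 × 10^-20 = 0.0088 × [Ni^2+]  ⇒  [Ni^2+] = 1.1 x 10^-18 M.
The salt with the lower threshold [Ni^2+] precipitates first: NiS.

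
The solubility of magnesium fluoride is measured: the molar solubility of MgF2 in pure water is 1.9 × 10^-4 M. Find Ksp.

Ksp = 2.7 × 10^-11

MgF2(s) <=> Mg^2+ + 2 F^-
If s mol/L of MgF2 dissolves, [Mg^2+] = s and [F^-] = 2s.
Ksp = [Mg^2+][F^-]^2
So Ksp = s × (2s)^2 = 4s^3
Ksp = 4 × (1.9 × 10^-4)^3 = 2.7 x 10^-11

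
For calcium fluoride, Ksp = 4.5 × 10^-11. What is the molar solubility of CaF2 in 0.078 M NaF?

s = 7.4e-9 M

CaF2(s) ⇌ Ca^2+(aq) + 2 F^-(aq)
Ksp = [Ca^2+][F^-]^2
If s mol/L dissolves here, [Ca^2+] = s, [F^-] = 0.078 + 2s ≈ 0.078 (Ksp is small, so little additional dissolves).
Ksp ≈ s × (0.078)^2
s = 7.4 × 10^-9 M
Check: 2s = 1.5 × 10^-8 ≪ 0.078, so the approximation is valid.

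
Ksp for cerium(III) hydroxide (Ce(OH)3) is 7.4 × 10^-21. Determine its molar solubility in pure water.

Ce(OH)3(s) ⇌ Ce^3+ + 3 OH^-
Ksp = [Ce^3+][OH^-]^3
With molar solubility s: [Ce^3+] = s, [OH^-] = 3s.
Substituting: Ksp = s(3s)^3 = 27s^4
s = (7.4 × 10^-21 / 27)^(1/4) = 4.1 × 10^-6 M

4.1 x 10^-6 M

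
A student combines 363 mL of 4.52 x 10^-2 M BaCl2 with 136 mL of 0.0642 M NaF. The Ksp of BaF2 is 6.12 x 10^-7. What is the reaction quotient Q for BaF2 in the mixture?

Q = 1.01e-5

Total volume = 363 + 136 = 499 mL.
[Ba^2+] = 4.52 × 10^-2 × (363/499) = 3.288 × 10^-2 M
[F^-] = 6.42 × 10^-2 × (136/499) = 1.750 × 10^-2 M
BaF2(s) <=> Ba^2+(aq) + 2 F^-(aq), so Q = [Ba^2+][F^-]^2
Q = (3.288 × 10^-2)(1.750 x 10^-2)^2 = 1.01 x 10^-5
Q > Ksp, so BaF2 will precipitate.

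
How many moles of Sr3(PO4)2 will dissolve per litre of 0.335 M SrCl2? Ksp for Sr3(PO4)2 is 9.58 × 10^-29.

Sr3(PO4)2(s) ⇌ 3 Sr^2+(aq) + 2 PO4^3-(aq)
Ksp = [Sr^2+]^3[PO4^3-]^2
Let s be the molar solubility in this solution. [Sr^2+] = 0.335 + 3s ≈ 0.335, [PO4^3-] = 2s (since Sr^2+ from SrCl2 dominates).
Ksp ≈ (0.335)^3 × (2s)^2
s = 2.52 × 10^-14 M
Check: 3s = 7.6 × 10^-14 ≪ 0.335, so the approximation is valid.

s ≈ 2.52 x 10^-14 M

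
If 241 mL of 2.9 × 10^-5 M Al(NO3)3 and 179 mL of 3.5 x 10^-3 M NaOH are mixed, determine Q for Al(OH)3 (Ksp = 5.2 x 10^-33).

Total volume = 241 + 179 = 420 mL.
[Al^3+] = 2.9 × 10^-5 × (241/420) = 1.66 x 10^-5 M
[OH^-] = 3.5 × 10^-3 × (179/420) = 1.49 × 10^-3 M
Al(OH)3(s) ⇌ Al^3+(aq) + 3 OH^-(aq), so Q = [Al^3+][OH^-]^3
Q = (1.66 × 10^-5)(1.49 × 10^-3)^3 = 5.5 x 10^-14
Q > Ksp, so Al(OH)3 will precipitate.

5.5 × 10^-14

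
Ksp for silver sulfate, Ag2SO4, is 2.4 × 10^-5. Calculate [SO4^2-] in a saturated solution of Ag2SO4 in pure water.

Ag2SO4(s) <=> 2 Ag^+ + SO4^2-
Ksp = [Ag^+]^2[SO4^2-]
For each mole of Ag2SO4 that dissolves: [Ag^+] = 2s, [SO4^2-] = s.
Substituting: Ksp = (2s)^2s = 4s^3
Solving, s = (2.4 × 10^-5/4)^(1/3) = 1.82 × 10^-2 M
[SO4^2-] = s = 1.8 × 10^-2 M

[SO4^2-] ≈ 1.8 × 10^-2 M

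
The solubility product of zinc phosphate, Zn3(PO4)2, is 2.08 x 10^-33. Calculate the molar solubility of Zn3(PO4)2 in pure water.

Zn3(PO4)2(s) ⇌ 3 Zn^2+ + 2 PO4^3-
Ksp = [Zn^2+]^3[PO4^3-]^2
With molar solubility s: [Zn^2+] = 3s, [PO4^3-] = 2s.
So Ksp = (3s)^3 × (2s)^2 = 108s^5
s = (2.08 x 10^-33 / 108)^(1/5) = 1.14 × 10^-7 M

s = 1.14 × 10^-7 M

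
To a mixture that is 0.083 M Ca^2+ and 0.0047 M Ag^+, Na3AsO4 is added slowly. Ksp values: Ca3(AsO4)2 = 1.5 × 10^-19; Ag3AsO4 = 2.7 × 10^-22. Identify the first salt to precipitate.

Precipitation of each salt starts when its ion product equals its Ksp.
For Ca3(AsO4)2: 1.5 × 10^-19 = (0.083)^3 × [AsO4^3-]^2  ⇒  [AsO4^3-] = 1.6 × 10^-8 M.
For Ag3AsO4: 2.7 × 10^-22 = (0.0047)^3 × [AsO4^3-]  ⇒  [AsO4^3-] = 2.6 x 10^-15 M.
The salt with the lower threshold [AsO4^3-] precipitates first: Ag3AsO4.

Ag3AsO4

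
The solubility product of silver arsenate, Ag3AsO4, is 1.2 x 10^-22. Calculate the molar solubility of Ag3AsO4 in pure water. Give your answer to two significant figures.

s = 1.5 x 10^-6 M

Ag3AsO4(s) ⇌ 3 Ag^+ + AsO4^3-
Ksp = [Ag^+]^3[AsO4^3-]
With molar solubility s: [Ag^+] = 3s, [AsO4^3-] = s.
Ksp = (3s)^3s = 27s^4
s^4 = 1.2 x 10^-22 / 27, so s = 1.5 x 10^-6 M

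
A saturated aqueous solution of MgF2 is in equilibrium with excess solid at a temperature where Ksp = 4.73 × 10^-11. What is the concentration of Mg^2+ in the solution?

2.28 × 10^-4 M

MgF2(s) ⇌ Mg^2+ + 2 F^-
Ksp = [Mg^2+][F^-]^2
If s mol/L of MgF2 dissolves, [Mg^2+] = s and [F^-] = 2s.
Ksp = s(2s)^2 = 4s^3
s = (4.73 × 10^-11 / 4)^(1/3) = 2.278 × 10^-4 M
[Mg^2+] = s = 2.28 × 10^-4 M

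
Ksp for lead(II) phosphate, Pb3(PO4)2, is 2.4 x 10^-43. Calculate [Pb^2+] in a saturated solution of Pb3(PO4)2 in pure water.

[Pb^2+] = 3.5 × 10^-9 M

Pb3(PO4)2(s) ⇌ 3 Pb^2+ + 2 PO4^3-
Ksp = [Pb^2+]^3[PO4^3-]^2
If s mol/L of Pb3(PO4)2 dissolves, [Pb^2+] = 3s and [PO4^3-] = 2s.
So Ksp = (3s)^3 × (2s)^2 = 108s^5
s^5 = 2.4 x 10^-43 / 108, so s = 1.17 × 10^-9 M
[Pb^2+] = 3s = 3.5 × 10^-9 M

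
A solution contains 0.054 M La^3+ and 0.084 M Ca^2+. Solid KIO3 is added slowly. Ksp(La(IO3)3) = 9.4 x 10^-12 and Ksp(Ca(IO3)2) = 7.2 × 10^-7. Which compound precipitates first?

La(IO3)3

Precipitation of each salt starts when its ion product equals its Ksp.
For La(IO3)3: 9.4 x 10^-12 = 0.054 × [IO3^-]^3  ⇒  [IO3^-] = 5.6 × 10^-4 M.
For Ca(IO3)2: 7.2 × 10^-7 = 0.084 × [IO3^-]^2  ⇒  [IO3^-] = 2.9 x 10^-3 M.
The salt with the lower threshold [IO3^-] precipitates first: La(IO3)3.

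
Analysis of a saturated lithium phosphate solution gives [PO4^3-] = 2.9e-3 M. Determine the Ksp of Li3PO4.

Ksp = 1.9e-9

Li3PO4(s) ⇌ 3 Li^+(aq) + PO4^3-(aq)
Stoichiometry gives [Li^+] = (3/1)[PO4^3-] = 8.70 × 10^-3 M.
Ksp = [Li^+]^3[PO4^3-]
Ksp = (8.70 × 10^-3)^3 × 2.9 x 10^-3 = 1.9 × 10^-9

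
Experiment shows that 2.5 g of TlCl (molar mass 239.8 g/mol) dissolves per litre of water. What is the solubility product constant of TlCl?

Molar solubility s = (2.5 g/L) / (239.8 g/mol) = 1.04 x 10^-2 M.
TlCl(s) ⇌ Tl^+(aq) + Cl^-(aq)
Let s = molar solubility. Then [Tl^+] = s and [Cl^-] = s.
Ksp = [Tl^+][Cl^-]
Ksp = s^2
Ksp = (1.04 x 10^-2)^2 = 1.1 × 10^-4

Ksp = 1.1 × 10^-4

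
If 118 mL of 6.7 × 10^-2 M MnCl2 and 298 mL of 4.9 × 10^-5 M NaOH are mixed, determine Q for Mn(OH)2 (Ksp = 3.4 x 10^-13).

2.3e-11

Total volume = 118 + 298 = 416 mL.
[Mn^2+] = 6.7 x 10^-2 × (118/416) = 1.90 × 10^-2 M
[OH^-] = 4.9 x 10^-5 × (298/416) = 3.51 × 10^-5 M
Mn(OH)2(s) <=> Mn^2+ + 2 OH^-, so Q = [Mn^2+][OH^-]^2
Q = (1.90 x 10^-2)(3.51 × 10^-5)^2 = 2.3 x 10^-11
Q > Ksp, so Mn(OH)2 will precipitate.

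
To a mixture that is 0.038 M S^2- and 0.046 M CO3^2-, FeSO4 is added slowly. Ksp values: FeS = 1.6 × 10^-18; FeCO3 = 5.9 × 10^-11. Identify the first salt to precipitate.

FeS

Each salt begins to precipitate when Q = Ksp, i.e. when [Fe^2+] reaches its threshold.
For FeS: 1.6 × 10^-18 = 0.038 × [Fe^2+]  ⇒  [Fe^2+] = 4.2 × 10^-17 M.
For FeCO3: 5.9 × 10^-11 = 0.046 × [Fe^2+]  ⇒  [Fe^2+] = 1.3 x 10^-9 M.
The salt with the lower threshold [Fe^2+] precipitates first: FeS.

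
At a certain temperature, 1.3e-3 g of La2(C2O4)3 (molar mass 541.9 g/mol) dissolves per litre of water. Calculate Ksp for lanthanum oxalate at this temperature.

Ksp ≈ 8.6 × 10^-27

Molar solubility s = (1.3 × 10^-3 g/L) / (541.9 g/mol) = 2.40 × 10^-6 M.
La2(C2O4)3(s) <=> 2 La^3+(aq) + 3 C2O4^2-(aq)
If s mol/L of La2(C2O4)3 dissolves, [La^3+] = 2s and [C2O4^2-] = 3s.
Ksp = [La^3+]^2[C2O4^2-]^3
Substituting: Ksp = (2s)^2(3s)^3 = 108s^5
With s = 2.40 × 10^-6: Ksp = 8.6 × 10^-27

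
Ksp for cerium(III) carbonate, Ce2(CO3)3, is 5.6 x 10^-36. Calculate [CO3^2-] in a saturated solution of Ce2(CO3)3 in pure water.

[CO3^2-] ≈ 1.0 x 10^-7 M

Ce2(CO3)3(s) ⇌ 2 Ce^3+ + 3 CO3^2-
Ksp = [Ce^3+]^2[CO3^2-]^3
Let s = molar solubility. Then [Ce^3+] = 2s and [CO3^2-] = 3s.
Ksp = (2s)^2(3s)^3 = 108s^5
s = (5.6 x 10^-36 / 108)^(1/5) = 3.49 x 10^-8 M
[CO3^2-] = 3s = 1.0 × 10^-7 M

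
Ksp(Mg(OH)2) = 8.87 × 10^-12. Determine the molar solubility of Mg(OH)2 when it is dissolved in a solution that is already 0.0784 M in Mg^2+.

Mg(OH)2(s) <=> Mg^2+(aq) + 2 OH^-(aq)
Ksp = [Mg^2+][OH^-]^2
Let s = moles of Mg(OH)2 that dissolve per litre. [Mg^2+] = 0.0784 + s ≈ 0.0784, [OH^-] = 2s (common-ion effect: Mg^2+ is already 0.0784 M).
Ksp ≈ 0.0784 × (2s)^2
s = 5.32 × 10^-6 M
Check: s = 5.3 x 10^-6 ≪ 0.0784, so the approximation is valid.

5.32 × 10^-6 M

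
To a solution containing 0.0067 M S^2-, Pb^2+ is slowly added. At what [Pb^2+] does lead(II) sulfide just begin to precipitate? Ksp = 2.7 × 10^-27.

PbS(s) ⇌ Pb^2+ + S^2-
Ksp = [Pb^2+][S^2-]
Precipitation begins when Q = Ksp. With [S^2-] = 0.0067 M:
2.7 × 10^-27 = (0.0067) × [Pb^2+]
[Pb^2+] = (2.7 × 10^-27 / 6.7 × 10^-3) = 4.0 × 10^-25 M

[Pb^2+] ≈ 4.0 × 10^-25 M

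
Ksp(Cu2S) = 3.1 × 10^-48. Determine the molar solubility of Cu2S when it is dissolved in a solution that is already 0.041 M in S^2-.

Cu2S(s) ⇌ 2 Cu^+ + S^2-
Ksp = [Cu^+]^2[S^2-]
Let s be the molar solubility in this solution. [Cu^+] = 2s, [S^2-] = 0.041 + s ≈ 0.041 (since the S^2- already present dominates).
Ksp ≈ (2s)^2 × 0.041
s = 4.3 × 10^-24 M
Check: s = 4.3 × 10^-24 ≪ 0.041, so the approximation is valid.

s = 4.3e-24 M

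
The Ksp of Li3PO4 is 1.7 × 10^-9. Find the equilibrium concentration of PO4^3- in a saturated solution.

[PO4^3-] ≈ 2.8 x 10^-3 M

Li3PO4(s) <=> 3 Li^+(aq) + PO4^3-(aq)
Ksp = [Li^+]^3[PO4^3-]
With molar solubility s: [Li^+] = 3s, [PO4^3-] = s.
Ksp = (3s)^3s = 27s^4
s = (1.7 × 10^-9 / 27)^(1/4) = 2.82 × 10^-3 M
[PO4^3-] = s = 2.8 × 10^-3 M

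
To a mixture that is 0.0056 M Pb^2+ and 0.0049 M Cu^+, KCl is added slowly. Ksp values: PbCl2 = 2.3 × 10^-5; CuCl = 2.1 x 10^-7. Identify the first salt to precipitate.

Each salt begins to precipitate when Q = Ksp, i.e. when [Cl^-] reaches its threshold.
For PbCl2: 2.3 × 10^-5 = 0.0056 × [Cl^-]^2  ⇒  [Cl^-] = 6.4 x 10^-2 M.
For CuCl: 2.1 x 10^-7 = 0.0049 × [Cl^-]  ⇒  [Cl^-] = 4.3 x 10^-5 M.
The salt with the lower threshold [Cl^-] precipitates first: CuCl.

CuCl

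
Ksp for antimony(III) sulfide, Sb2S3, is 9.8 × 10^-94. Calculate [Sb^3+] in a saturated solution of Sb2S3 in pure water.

[Sb^3+] ≈ 2.0e-19 M

Sb2S3(s) ⇌ 2 Sb^3+(aq) + 3 S^2-(aq)
Ksp = [Sb^3+]^2[S^2-]^3
If s mol/L of Sb2S3 dissolves, [Sb^3+] = 2s and [S^2-] = 3s.
Ksp = (2s)^2(3s)^3 = 108s^5
s^5 = 9.8 × 10^-94 / 108, so s = 9.81 x 10^-20 M
[Sb^3+] = 2s = 2.0 x 10^-19 M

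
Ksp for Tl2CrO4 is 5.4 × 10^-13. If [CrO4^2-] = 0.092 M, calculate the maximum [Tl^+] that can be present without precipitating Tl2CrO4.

[Tl^+] = 2.4 × 10^-6 M

Tl2CrO4(s) ⇌ 2 Tl^+ + CrO4^2-
Ksp = [Tl^+]^2[CrO4^2-]
Precipitation begins when Q = Ksp. With [CrO4^2-] = 0.092 M:
5.4 × 10^-13 = (0.092) × [Tl^+]^2
[Tl^+] = (5.4 × 10^-13 / 9.2 × 10^-2)^(1/2) = 2.4 × 10^-6 M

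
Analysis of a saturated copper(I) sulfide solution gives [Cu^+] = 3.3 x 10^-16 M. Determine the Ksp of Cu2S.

Cu2S(s) ⇌ 2 Cu^+ + S^2-
Stoichiometry gives [S^2-] = (1/2)[Cu^+] = 1.65 × 10^-16 M.
Ksp = [Cu^+]^2[S^2-]
Ksp = (3.3 × 10^-16)^2 × 1.65 × 10^-16 = 1.8 × 10^-47

Ksp ≈ 1.8e-47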